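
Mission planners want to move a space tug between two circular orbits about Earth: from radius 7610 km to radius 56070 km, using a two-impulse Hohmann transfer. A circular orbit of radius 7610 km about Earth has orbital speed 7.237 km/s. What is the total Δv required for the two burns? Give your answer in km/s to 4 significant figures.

From the circular-orbit relation v² = μ/r at r = 7610 km: μ = v²r = (7.237)² × 7610 = 3.98567×10^5 km³/s².
The Hohmann ellipse has a_t = (r₁ + r₂)/2 = 31840 km.
At r₁ the circular-orbit speed is v₁ = √(μ/r₁) = 7.2370 km/s.
On the transfer ellipse at r₁, vis-viva gives v_p = √[μ(2/r₁ − 1/a_t)] = 9.6037 km/s.
First burn Δv₁ = |v_p − v₁| = 2.3667 km/s.
Circular speed at r₂: v₂ = √(μ/r₂) = 2.66616 km/s.
Transfer-orbit speed at r₂: v_a = √[μ(2/r₂ − 1/a_t)] = 1.30344 km/s.
Second burn Δv₂ = |v₂ − v_a| = 1.3627 km/s.
Δv = Δv₁ + Δv₂ = 2.3667 + 1.3627 = 3.729 km/s.

Δv = 3.729 km/s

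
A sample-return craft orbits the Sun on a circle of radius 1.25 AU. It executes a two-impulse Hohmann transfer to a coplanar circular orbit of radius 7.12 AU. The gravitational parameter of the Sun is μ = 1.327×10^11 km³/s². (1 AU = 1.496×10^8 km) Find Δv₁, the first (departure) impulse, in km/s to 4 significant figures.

Δv₁ = 8.107 km/s

In km: r₁ = 1.25 × 1.496×10^8 = 1.870×10^8 km; r₂ = 7.12 × 1.496×10^8 = 1.065152×10^9 km.
The Hohmann ellipse has a_t = (r₁ + r₂)/2 = 6.26076×10^8 km.
Circular speed at r = 1.870×10^8 km: v_c = √(μ/r) = 26.639 km/s.
Vis-viva on the transfer ellipse at r = 1.870×10^8 km gives v_t = √[μ(2/r − 1/a_t)] = 34.746 km/s.
Δv₁ = |v_t − v_c| = |34.746 − 26.639| = 8.107 km/s.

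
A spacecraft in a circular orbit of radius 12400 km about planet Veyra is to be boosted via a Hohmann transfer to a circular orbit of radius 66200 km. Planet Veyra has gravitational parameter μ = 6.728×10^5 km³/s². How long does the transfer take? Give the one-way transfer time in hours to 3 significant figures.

Transfer-ellipse semi-major axis a_t = (r₁ + r₂)/2 = (12400 + 66200)/2 = 39300 km.
Transfer time t = π√(a_t³/μ) = π√((39300)³ / 6.728×10^5) = 29840 s.
Converting: 29840 s ÷ 3600 s/hour = 8.29 hours.

t = 8.29 hours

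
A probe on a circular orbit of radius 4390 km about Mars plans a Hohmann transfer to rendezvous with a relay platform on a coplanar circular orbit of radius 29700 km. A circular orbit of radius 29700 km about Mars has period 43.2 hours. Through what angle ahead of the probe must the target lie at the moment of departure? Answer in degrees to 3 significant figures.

From Kepler's third law T² = 4π²r³/μ at r = 29700 km, T = 43.2 hours = 43.2 × 3600 s = 1.5552×10^5 s: μ = 4π²r³/T² = 42761.9 km³/s².
Semi-major axis of the transfer orbit: a_t = (4390 + 29700)/2 = 17045 km.
Transfer time t = π√(a_t³/μ) = 33810 s.
Target angular speed ω₂ = √(μ/r₂³) = 4.040×10^-5 rad/s.
Angle swept by the target during transfer: ω₂·t = 1.3659 rad = 78.26°.
The probe traverses 180° on the transfer ellipse, so the target must lead by 180° − 78.26° = 102°.

φ = 102°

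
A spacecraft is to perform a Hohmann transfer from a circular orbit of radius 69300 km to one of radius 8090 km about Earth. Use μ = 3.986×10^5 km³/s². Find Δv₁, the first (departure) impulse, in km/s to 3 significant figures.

Semi-major axis of the transfer orbit: a_t = (69300 + 8090)/2 = 38695 km.
On the circular orbit at r = 69300 km, v_c = √(μ/r) = 2.3983 km/s.
Vis-viva on the transfer ellipse at r = 69300 km gives v_t = √[μ(2/r − 1/a_t)] = 1.0966 km/s.
Δv₁ = |v_t − v_c| = |1.0966 − 2.3983| = 1.302 km/s.

Δv₁ = 1.30 km/s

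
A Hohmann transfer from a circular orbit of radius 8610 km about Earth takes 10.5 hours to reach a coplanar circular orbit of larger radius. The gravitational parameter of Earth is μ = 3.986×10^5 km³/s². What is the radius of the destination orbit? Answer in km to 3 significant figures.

Transfer time t = 10.5 hours = 37800 s, and t = π√(a_t³/μ).
So a_t = (μ t²/π²)^(1/3) = (3.986×10^5 × (37800)² / π²)^(1/3) = 38643 km.
Since a_t = (r₁ + r₂)/2, r₂ = 2a_t − r₁ = 2×38643 − 8610 = 68676 km.

r₂ = 68700 km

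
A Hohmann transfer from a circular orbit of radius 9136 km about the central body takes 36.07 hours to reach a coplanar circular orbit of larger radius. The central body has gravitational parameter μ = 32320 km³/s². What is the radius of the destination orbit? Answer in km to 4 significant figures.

r₂ = 67020 km

Transfer time t = 36.07 hours = 1.29852×10^5 s, and t = π√(a_t³/μ).
So a_t = (μ t²/π²)^(1/3) = (32320 × (1.29852×10^5)² / π²)^(1/3) = 38079 km.
Since a_t = (r₁ + r₂)/2, r₂ = 2a_t − r₁ = 2×38079 − 9136 = 67022 km.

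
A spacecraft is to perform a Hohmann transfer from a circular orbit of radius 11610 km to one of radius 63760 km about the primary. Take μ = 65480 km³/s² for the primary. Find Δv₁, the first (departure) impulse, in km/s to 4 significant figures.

Transfer-ellipse semi-major axis a_t = (r₁ + r₂)/2 = (11610 + 63760)/2 = 37685 km.
Circular speed at r = 11610 km: v_c = √(μ/r) = 2.3749 km/s.
Transfer-orbit speed at the same r (vis-viva, a = a_t): v_t = √[μ(2/r − 1/a_t)] = 3.0891 km/s.
Δv₁ = |v_t − v_c| = |3.0891 − 2.3749| = 0.7142 km/s.

Δv₁ = 0.7142 km/s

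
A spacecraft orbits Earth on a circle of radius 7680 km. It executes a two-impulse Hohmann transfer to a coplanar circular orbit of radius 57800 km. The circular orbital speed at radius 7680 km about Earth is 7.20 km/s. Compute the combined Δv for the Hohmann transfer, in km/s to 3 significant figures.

Δv = 3.72 km/s

From the circular-orbit relation v² = μ/r at r = 7680 km: μ = v²r = (7.20)² × 7680 = 3.98131×10^5 km³/s².
Transfer-ellipse semi-major axis a_t = (r₁ + r₂)/2 = (7680 + 57800)/2 = 32740 km.
Circular speed at r₁: v₁ = √(μ/r₁) = √(3.98131×10^5/7680) = 7.200 km/s.
On the transfer ellipse at r₁, v² = μ(2/r − 1/a) gives v_p = √[μ(2/r₁ − 1/a_t)] = 9.567 km/s.
First burn Δv₁ = |v_p − v₁| = 2.367 km/s.
At r₂, v₂ = √(μ/r₂) = 2.6245 km/s.
Transfer-orbit speed at r₂: v_a = √[μ(2/r₂ − 1/a_t)] = 1.2711 km/s.
Second burn Δv₂ = |v₂ − v_a| = 1.353 km/s.
Total Δv = Δv₁ + Δv₂ = 3.720 km/s.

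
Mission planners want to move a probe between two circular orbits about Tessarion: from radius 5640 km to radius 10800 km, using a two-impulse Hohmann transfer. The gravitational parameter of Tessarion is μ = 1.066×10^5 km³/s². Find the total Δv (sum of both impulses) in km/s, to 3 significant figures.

The Hohmann ellipse has a_t = (r₁ + r₂)/2 = 8220 km.
Circular speed at r₁: v₁ = √(μ/r₁) = √(1.066×10^5/5640) = 4.3475 km/s.
On the transfer ellipse at r₁, vis-viva equation gives v_p = √[μ(2/r₁ − 1/a_t)] = 4.9833 km/s.
First burn Δv₁ = |v_p − v₁| = 0.6358 km/s.
At r₂, v₂ = √(μ/r₂) = 3.1417 km/s.
Transfer-orbit speed at r₂: v_a = √[μ(2/r₂ − 1/a_t)] = 2.6024 km/s.
Second burn Δv₂ = |v₂ − v_a| = 0.5393 km/s.
Δv = Δv₁ + Δv₂ = 0.6358 + 0.5393 = 1.175 km/s.

Δv = 1.18 km/s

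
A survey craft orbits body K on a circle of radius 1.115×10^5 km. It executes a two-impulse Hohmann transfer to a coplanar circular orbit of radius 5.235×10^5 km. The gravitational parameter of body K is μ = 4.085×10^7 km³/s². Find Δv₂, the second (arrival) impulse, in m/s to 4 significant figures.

Δv₂ = 3599 m/s

The Hohmann ellipse has a_t = (r₁ + r₂)/2 = 3.175×10^5 km.
On the circular orbit at r = 5.235×10^5 km, v_c = √(μ/r) = 8.834 km/s.
Transfer-orbit speed at the same r (vis-viva, a = a_t): v_t = √[μ(2/r − 1/a_t)] = 5.235 km/s.
Δv₂ = |v_t − v_c| = |5.235 − 8.834| = 3.599 km/s.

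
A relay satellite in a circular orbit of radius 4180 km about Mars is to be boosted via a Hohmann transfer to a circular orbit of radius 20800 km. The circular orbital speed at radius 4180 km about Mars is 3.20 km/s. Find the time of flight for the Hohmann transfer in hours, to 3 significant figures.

t = 5.89 hours

From the circular-orbit relation v² = μ/r at r = 4180 km: μ = v²r = (3.20)² × 4180 = 42803.2 km³/s².
Semi-major axis of the transfer orbit: a_t = (4180 + 20800)/2 = 12490 km.
Half the transfer-orbit period gives t = π√(a_t³/μ) = 21200 s.
Converting: 21200 s ÷ 3600 s/hour = 5.89 hours.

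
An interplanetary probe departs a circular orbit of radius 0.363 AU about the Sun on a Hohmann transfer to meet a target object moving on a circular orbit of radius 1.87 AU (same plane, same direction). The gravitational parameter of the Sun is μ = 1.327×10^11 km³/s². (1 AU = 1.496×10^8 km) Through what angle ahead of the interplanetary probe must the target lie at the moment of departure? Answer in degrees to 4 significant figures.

φ = 96.96°

In km: r₁ = 0.363 × 1.496×10^8 = 5.43048×10^7 km; r₂ = 1.87 × 1.496×10^8 = 2.79752×10^8 km.
Semi-major axis of the transfer orbit: a_t = (5.43048×10^7 + 2.79752×10^8)/2 = 1.670284×10^8 km.
Transfer time t = π√(a_t³/μ) = 1.8617×10^7 s.
Target angular speed ω₂ = √(μ/r₂³) = 7.7853×10^-8 rad/s.
Angle swept by the target during transfer: ω₂·t = 1.4494 rad = 83.04°.
Arrival is 180° from departure on the ellipse, so φ = 180° − 83.04° = 96.96°.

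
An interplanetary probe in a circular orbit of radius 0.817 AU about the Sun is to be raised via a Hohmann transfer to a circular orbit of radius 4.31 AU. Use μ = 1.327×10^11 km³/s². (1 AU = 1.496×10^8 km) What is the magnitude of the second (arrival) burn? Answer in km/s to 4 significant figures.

Δv₂ = 6.247 km/s

In km: r₁ = 0.817 × 1.496×10^8 = 1.222232×10^8 km; r₂ = 4.31 × 1.496×10^8 = 6.44776×10^8 km.
Semi-major axis of the transfer orbit: a_t = (1.222232×10^8 + 6.44776×10^8)/2 = 3.834996×10^8 km.
Circular speed at r = 6.44776×10^8 km: v_c = √(μ/r) = 14.346 km/s.
Transfer-orbit speed at the same r (vis-viva, a = a_t): v_t = √[μ(2/r − 1/a_t)] = 8.0989 km/s.
Δv₂ = |v_t − v_c| = |8.0989 − 14.346| = 6.247 km/s.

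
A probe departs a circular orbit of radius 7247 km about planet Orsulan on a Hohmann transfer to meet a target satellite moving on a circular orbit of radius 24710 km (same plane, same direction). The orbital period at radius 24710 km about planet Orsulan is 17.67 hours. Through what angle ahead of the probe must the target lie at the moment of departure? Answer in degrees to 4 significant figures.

From Kepler's third law T² = 4π²r³/μ at r = 24710 km, T = 17.67 hours = 17.67 × 3600 s = 63612 s: μ = 4π²r³/T² = 1.47197×10^5 km³/s².
The Hohmann ellipse has a_t = (r₁ + r₂)/2 = 15978.5 km.
The half-period of the transfer ellipse is t = π√(a_t³/μ) = 16539 s.
Target angular speed ω₂ = √(μ/r₂³) = 9.8774×10^-5 rad/s.
Angle swept by the target during transfer: ω₂·t = 1.6336 rad = 93.60°.
Arrival is 180° from departure on the ellipse, so φ = 180° − 93.60° = 86.40°.

φ = 86.40°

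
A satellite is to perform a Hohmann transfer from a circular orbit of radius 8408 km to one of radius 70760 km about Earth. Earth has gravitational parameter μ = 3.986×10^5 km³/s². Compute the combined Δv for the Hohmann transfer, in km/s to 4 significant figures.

Semi-major axis of the transfer orbit: a_t = (8408 + 70760)/2 = 39584 km.
At r₁ the circular-orbit speed is v₁ = √(μ/r₁) = 6.8853 km/s.
On the transfer ellipse at r₁, vis-viva gives v_p = √[μ(2/r₁ − 1/a_t)] = 9.2057 km/s.
First burn Δv₁ = |v_p − v₁| = 2.320 km/s.
At r₂, v₂ = √(μ/r₂) = 2.37342 km/s.
Transfer-orbit speed at r₂: v_a = √[μ(2/r₂ − 1/a_t)] = 1.09386 km/s.
Second burn Δv₂ = |v₂ − v_a| = 1.280 km/s.
Δv = Δv₁ + Δv₂ = 2.320 + 1.280 = 3.600 km/s.

Δv = 3.600 km/s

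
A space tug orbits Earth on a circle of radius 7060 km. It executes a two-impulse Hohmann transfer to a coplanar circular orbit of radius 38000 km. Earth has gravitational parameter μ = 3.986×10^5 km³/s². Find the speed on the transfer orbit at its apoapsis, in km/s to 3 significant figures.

The Hohmann ellipse has a_t = (r₁ + r₂)/2 = 22530 km.
The apoapsis of the transfer ellipse is at r = 38000 km.
Vis-viva: v = √[μ(2/r − 1/a_t)] = √[3.986×10^5 × (2/38000 − 1/22530)] = 1.813 km/s.

v = 1.81 km/s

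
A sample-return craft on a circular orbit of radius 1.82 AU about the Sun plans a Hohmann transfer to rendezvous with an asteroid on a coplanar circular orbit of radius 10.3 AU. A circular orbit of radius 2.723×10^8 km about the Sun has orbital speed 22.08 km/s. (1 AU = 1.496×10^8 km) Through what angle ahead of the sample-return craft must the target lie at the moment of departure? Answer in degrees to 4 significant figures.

φ = 98.77°

From the circular-orbit relation v² = μ/r at r = 2.723×10^8 km: μ = v²r = (22.08)² × 2.723×10^8 = 1.32753×10^11 km³/s².
In km: r₁ = 1.82 × 1.496×10^8 = 2.72272×10^8 km; r₂ = 10.3 × 1.496×10^8 = 1.54088×10^9 km.
Semi-major axis of the transfer orbit: a_t = (2.72272×10^8 + 1.54088×10^9)/2 = 9.06576×10^8 km.
The half-period of the transfer ellipse is t = π√(a_t³/μ) = 2.3536×10^8 s.
The target's mean motion on its circular orbit is ω₂ = √(μ/r₂³) = 6.0238×10^-9 rad/s.
Angle swept by the target during transfer: ω₂·t = 1.4178 rad = 81.23°.
Arrival is 180° from departure on the ellipse, so φ = 180° − 81.23° = 98.77°.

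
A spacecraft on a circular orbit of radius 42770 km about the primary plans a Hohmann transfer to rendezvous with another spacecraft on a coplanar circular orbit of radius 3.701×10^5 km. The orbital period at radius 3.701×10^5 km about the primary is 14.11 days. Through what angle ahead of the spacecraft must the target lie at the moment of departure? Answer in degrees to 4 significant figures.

From Kepler's third law T² = 4π²r³/μ at r = 3.701×10^5 km, T = 14.11 days = 14.11 × 86400 s = 1.219104×10^6 s: μ = 4π²r³/T² = 1.34659×10^6 km³/s².
The Hohmann ellipse has a_t = (r₁ + r₂)/2 = 2.06435×10^5 km.
The half-period of the transfer ellipse is t = π√(a_t³/μ) = 2.5393×10^5 s.
The target's mean motion on its circular orbit is ω₂ = √(μ/r₂³) = 5.1539×10^-6 rad/s.
Angle swept by the target during transfer: ω₂·t = 1.3087 rad = 74.98°.
Arrival is 180° from departure on the ellipse, so φ = 180° − 74.98° = 105.0°.

φ = 105.0°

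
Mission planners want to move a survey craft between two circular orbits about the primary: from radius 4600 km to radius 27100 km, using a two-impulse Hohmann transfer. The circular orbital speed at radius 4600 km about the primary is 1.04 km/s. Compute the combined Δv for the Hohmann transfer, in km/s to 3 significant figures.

Δv = 0.518 km/s

From the circular-orbit relation v² = μ/r at r = 4600 km: μ = v²r = (1.04)² × 4600 = 4975.36 km³/s².
The Hohmann ellipse has a_t = (r₁ + r₂)/2 = 15850 km.
At r₁ the circular-orbit speed is v₁ = √(μ/r₁) = 1.0400 km/s.
On the transfer ellipse at r₁, vis-viva equation gives v_p = √[μ(2/r₁ − 1/a_t)] = 1.3599 km/s.
First burn Δv₁ = |v_p − v₁| = 0.3199 km/s.
At r₂, v₂ = √(μ/r₂) = 0.428477 km/s.
Transfer-orbit speed at r₂: v_a = √[μ(2/r₂ − 1/a_t)] = 0.230830 km/s.
Second burn Δv₂ = |v₂ − v_a| = 0.1976 km/s.
Δv = Δv₁ + Δv₂ = 0.3199 + 0.1976 = 0.5175 km/s.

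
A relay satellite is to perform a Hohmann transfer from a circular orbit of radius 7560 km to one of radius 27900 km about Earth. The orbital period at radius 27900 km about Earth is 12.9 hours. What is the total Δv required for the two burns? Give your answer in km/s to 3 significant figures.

From Kepler's third law T² = 4π²r³/μ at r = 27900 km, T = 12.9 hours = 12.9 × 3600 s = 46440 s: μ = 4π²r³/T² = 3.97546×10^5 km³/s².
Transfer-ellipse semi-major axis a_t = (r₁ + r₂)/2 = (7560 + 27900)/2 = 17730 km.
At r₁ the circular-orbit speed is v₁ = √(μ/r₁) = 7.252 km/s.
Transfer-orbit speed at r₁ (vis-viva): v_p = √[μ(2/r₁ − 1/a_t)] = 9.097 km/s.
First burn Δv₁ = |v_p − v₁| = 1.845 km/s.
At r₂, v₂ = √(μ/r₂) = 3.775 km/s.
Transfer-orbit speed at r₂: v_a = √[μ(2/r₂ − 1/a_t)] = 2.465 km/s.
Second burn Δv₂ = |v₂ − v_a| = 1.310 km/s.
Δv = Δv₁ + Δv₂ = 1.845 + 1.310 = 3.155 km/s.

Δv = 3.15 km/s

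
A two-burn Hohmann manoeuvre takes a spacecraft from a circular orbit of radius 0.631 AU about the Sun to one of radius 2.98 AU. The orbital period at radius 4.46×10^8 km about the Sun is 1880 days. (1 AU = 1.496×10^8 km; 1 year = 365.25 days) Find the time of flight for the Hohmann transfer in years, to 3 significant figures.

t = 1.21 years

From Kepler's third law T² = 4π²r³/μ at r = 4.46×10^8 km, T = 1880 days = 1880 × 86400 s = 1.62432×10^8 s: μ = 4π²r³/T² = 1.32746×10^11 km³/s².
In km: r₁ = 0.631 × 1.496×10^8 = 9.43976×10^7 km; r₂ = 2.98 × 1.496×10^8 = 4.45808×10^8 km.
Semi-major axis of the transfer orbit: a_t = (9.43976×10^7 + 4.45808×10^8)/2 = 2.701028×10^8 km.
By Kepler's third law the transfer-orbit period is T = 2π√(a_t³/μ), so t = T/2 = 3.828×10^7 s.
Converting: 3.828×10^7 s ÷ 3.15576×10^7 s/year (365.25 × 86400) = 1.21 years.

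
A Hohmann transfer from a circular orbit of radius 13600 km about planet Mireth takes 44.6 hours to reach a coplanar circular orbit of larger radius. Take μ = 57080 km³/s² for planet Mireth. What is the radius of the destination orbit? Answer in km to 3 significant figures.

r₂ = 92500 km

Transfer time t = 44.6 hours = 1.6056×10^5 s, and t = π√(a_t³/μ).
So a_t = (μ t²/π²)^(1/3) = (57080 × (1.6056×10^5)² / π²)^(1/3) = 53026 km.
Since a_t = (r₁ + r₂)/2, r₂ = 2a_t − r₁ = 2×53026 − 13600 = 92452 km.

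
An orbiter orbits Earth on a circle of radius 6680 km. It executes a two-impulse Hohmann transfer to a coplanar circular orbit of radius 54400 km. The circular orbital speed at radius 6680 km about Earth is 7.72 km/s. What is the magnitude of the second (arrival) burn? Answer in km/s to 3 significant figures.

Δv₂ = 1.44 km/s

From the circular-orbit relation v² = μ/r at r = 6680 km: μ = v²r = (7.72)² × 6680 = 3.98117×10^5 km³/s².
Transfer-ellipse semi-major axis a_t = (r₁ + r₂)/2 = (6680 + 54400)/2 = 30540 km.
On the circular orbit at r = 54400 km, v_c = √(μ/r) = 2.705 km/s.
Transfer-orbit speed at the same r (vis-viva, a = a_t): v_t = √[μ(2/r − 1/a_t)] = 1.265 km/s.
Δv₂ = |v_t − v_c| = |1.265 − 2.705| = 1.440 km/s.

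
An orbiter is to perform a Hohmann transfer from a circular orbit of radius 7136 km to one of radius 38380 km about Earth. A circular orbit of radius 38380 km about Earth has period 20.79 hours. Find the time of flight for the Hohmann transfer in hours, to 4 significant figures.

t = 4.746 hours

From Kepler's third law T² = 4π²r³/μ at r = 38380 km, T = 20.79 hours = 20.79 × 3600 s = 74844 s: μ = 4π²r³/T² = 3.98438×10^5 km³/s².
Semi-major axis of the transfer orbit: a_t = (7136 + 38380)/2 = 22758 km.
Transfer time t = π√(a_t³/μ) = π√((22758)³ / 3.98438×10^5) = 17087 s.
Converting: 17087 s ÷ 3600 s/hour = 4.746 hours.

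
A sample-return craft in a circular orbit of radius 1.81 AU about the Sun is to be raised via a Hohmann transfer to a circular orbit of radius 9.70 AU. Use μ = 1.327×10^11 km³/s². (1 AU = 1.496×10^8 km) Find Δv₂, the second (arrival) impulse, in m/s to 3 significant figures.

In km: r₁ = 1.81 × 1.496×10^8 = 2.70776×10^8 km; r₂ = 9.70 × 1.496×10^8 = 1.45112×10^9 km.
Semi-major axis of the transfer orbit: a_t = (2.70776×10^8 + 1.45112×10^9)/2 = 8.60948×10^8 km.
Circular speed at r = 1.45112×10^9 km: v_c = √(μ/r) = 9.563 km/s.
Vis-viva on the transfer ellipse at r = 1.45112×10^9 km gives v_t = √[μ(2/r − 1/a_t)] = 5.363 km/s.
Δv₂ = |v_t − v_c| = |5.363 − 9.563| = 4.200 km/s.

Δv₂ = 4200 m/s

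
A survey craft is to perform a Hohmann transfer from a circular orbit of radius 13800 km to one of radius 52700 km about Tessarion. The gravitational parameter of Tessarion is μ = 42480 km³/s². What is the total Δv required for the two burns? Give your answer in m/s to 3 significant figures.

Semi-major axis of the transfer orbit: a_t = (13800 + 52700)/2 = 33250 km.
At r₁ the circular-orbit speed is v₁ = √(μ/r₁) = 1.7545 km/s.
Transfer-orbit speed at r₁ (vis-viva): v_p = √[μ(2/r₁ − 1/a_t)] = 2.2088 km/s.
First burn Δv₁ = |v_p − v₁| = 0.4543 km/s.
At r₂, v₂ = √(μ/r₂) = 0.8978 km/s.
Transfer-orbit speed at r₂: v_a = √[μ(2/r₂ − 1/a_t)] = 0.5784 km/s.
Second burn Δv₂ = |v₂ − v_a| = 0.3194 km/s.
Total Δv = Δv₁ + Δv₂ = 0.7737 km/s.

Δv = 774 m/s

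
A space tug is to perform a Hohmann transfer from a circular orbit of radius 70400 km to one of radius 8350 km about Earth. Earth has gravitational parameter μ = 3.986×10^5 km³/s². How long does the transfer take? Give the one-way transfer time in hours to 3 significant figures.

t = 10.8 hours

Semi-major axis of the transfer orbit: a_t = (70400 + 8350)/2 = 39375 km.
Transfer time t = π√(a_t³/μ) = π√((39375)³ / 3.986×10^5) = 38880 s.
Converting: 38880 s ÷ 3600 s/hour = 10.8 hours.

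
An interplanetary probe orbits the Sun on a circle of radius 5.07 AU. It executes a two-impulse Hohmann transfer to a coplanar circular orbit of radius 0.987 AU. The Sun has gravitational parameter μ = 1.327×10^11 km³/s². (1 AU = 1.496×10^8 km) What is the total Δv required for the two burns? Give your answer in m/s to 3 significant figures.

In km: r₁ = 5.07 × 1.496×10^8 = 7.58472×10^8 km; r₂ = 0.987 × 1.496×10^8 = 1.476552×10^8 km.
Transfer-ellipse semi-major axis a_t = (r₁ + r₂)/2 = (7.58472×10^8 + 1.476552×10^8)/2 = 4.530636×10^8 km.
At r₁ the circular-orbit speed is v₁ = √(μ/r₁) = 13.227 km/s.
On the transfer ellipse at r₁, vis-viva equation gives v_a = √[μ(2/r₁ − 1/a_t)] = 7.5511 km/s.
First burn Δv₁ = |v_a − v₁| = 5.676 km/s.
At r₂, v₂ = √(μ/r₂) = 29.98 km/s.
Transfer-orbit speed at r₂: v_p = √[μ(2/r₂ − 1/a_t)] = 38.79 km/s.
Second burn Δv₂ = |v₂ − v_p| = 8.810 km/s.
Δv = Δv₁ + Δv₂ = 5.676 + 8.810 = 14.49 km/s.

Δv = 14500 m/s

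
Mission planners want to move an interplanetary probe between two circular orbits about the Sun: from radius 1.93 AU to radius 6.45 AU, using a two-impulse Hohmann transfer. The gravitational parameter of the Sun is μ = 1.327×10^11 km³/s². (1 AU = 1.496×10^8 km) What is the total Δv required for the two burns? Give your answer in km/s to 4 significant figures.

Δv = 8.929 km/s

In km: r₁ = 1.93 × 1.496×10^8 = 2.88728×10^8 km; r₂ = 6.45 × 1.496×10^8 = 9.6492×10^8 km.
Transfer-ellipse semi-major axis a_t = (r₁ + r₂)/2 = (2.88728×10^8 + 9.6492×10^8)/2 = 6.26824×10^8 km.
At r₁ the circular-orbit speed is v₁ = √(μ/r₁) = 21.438 km/s.
Transfer-orbit speed at r₁ (v² = μ(2/r − 1/a)): v_p = √[μ(2/r₁ − 1/a_t)] = 26.599 km/s.
First burn Δv₁ = |v_p − v₁| = 5.161 km/s.
Circular speed at r₂: v₂ = √(μ/r₂) = 11.727 km/s.
Transfer-orbit speed at r₂: v_a = √[μ(2/r₂ − 1/a_t)] = 7.9591 km/s.
Second burn Δv₂ = |v₂ − v_a| = 3.768 km/s.
Δv = Δv₁ + Δv₂ = 5.161 + 3.768 = 8.929 km/s.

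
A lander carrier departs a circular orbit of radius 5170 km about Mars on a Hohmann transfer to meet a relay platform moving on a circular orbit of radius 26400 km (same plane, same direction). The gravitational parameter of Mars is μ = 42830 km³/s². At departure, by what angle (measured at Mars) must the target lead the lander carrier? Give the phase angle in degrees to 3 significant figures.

φ = 96.8°

Semi-major axis of the transfer orbit: a_t = (5170 + 26400)/2 = 15785 km.
The half-period of the transfer ellipse is t = π√(a_t³/μ) = 30105 s.
The target's mean motion on its circular orbit is ω₂ = √(μ/r₂³) = 4.8247×10^-5 rad/s.
Angle swept by the target during transfer: ω₂·t = 1.4525 rad = 83.22°.
The lander carrier traverses 180° on the transfer ellipse, so the target must lead by 180° − 83.22° = 96.8°.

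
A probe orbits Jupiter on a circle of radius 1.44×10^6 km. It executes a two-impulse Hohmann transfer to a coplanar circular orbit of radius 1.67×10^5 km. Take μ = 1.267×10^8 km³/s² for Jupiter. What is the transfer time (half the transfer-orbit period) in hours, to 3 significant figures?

t = 55.8 hours

Transfer-ellipse semi-major axis a_t = (r₁ + r₂)/2 = (1.440×10^6 + 1.670×10^5)/2 = 8.035×10^5 km.
Half the transfer-orbit period gives t = π√(a_t³/μ) = 2.010×10^5 s.
Converting: 2.010×10^5 s ÷ 3600 s/hour = 55.8 hours.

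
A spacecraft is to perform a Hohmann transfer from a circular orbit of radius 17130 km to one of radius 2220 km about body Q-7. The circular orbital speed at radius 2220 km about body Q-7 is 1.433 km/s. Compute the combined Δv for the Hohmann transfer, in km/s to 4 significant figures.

Δv = 0.7425 km/s

From the circular-orbit relation v² = μ/r at r = 2220 km: μ = v²r = (1.433)² × 2220 = 4558.75 km³/s².
The Hohmann ellipse has a_t = (r₁ + r₂)/2 = 9675 km.
Circular speed at r₁: v₁ = √(μ/r₁) = √(4558.75/17130) = 0.51587 km/s.
Transfer-orbit speed at r₁ (vis-viva equation): v_a = √[μ(2/r₁ − 1/a_t)] = 0.24711 km/s.
First burn Δv₁ = |v_a − v₁| = 0.26876 km/s.
Circular speed at r₂: v₂ = √(μ/r₂) = 1.43300 km/s.
Transfer-orbit speed at r₂: v_p = √[μ(2/r₂ − 1/a_t)] = 1.90677 km/s.
Second burn Δv₂ = |v₂ − v_p| = 0.47377 km/s.
Total Δv = Δv₁ + Δv₂ = 0.7425 km/s.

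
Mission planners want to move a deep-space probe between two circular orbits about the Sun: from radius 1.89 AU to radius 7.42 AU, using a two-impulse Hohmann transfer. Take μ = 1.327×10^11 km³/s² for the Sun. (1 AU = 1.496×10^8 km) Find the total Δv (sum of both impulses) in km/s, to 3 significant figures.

Δv = 9.65 km/s

In km: r₁ = 1.89 × 1.496×10^8 = 2.82744×10^8 km; r₂ = 7.42 × 1.496×10^8 = 1.110032×10^9 km.
The Hohmann ellipse has a_t = (r₁ + r₂)/2 = 6.96388×10^8 km.
At r₁ the circular-orbit speed is v₁ = √(μ/r₁) = 21.664 km/s.
Transfer-orbit speed at r₁ (v² = μ(2/r − 1/a)): v_p = √[μ(2/r₁ − 1/a_t)] = 27.351 km/s.
First burn Δv₁ = |v_p − v₁| = 5.687 km/s.
At r₂, v₂ = √(μ/r₂) = 10.934 km/s.
Transfer-orbit speed at r₂: v_a = √[μ(2/r₂ − 1/a_t)] = 6.9669 km/s.
Second burn Δv₂ = |v₂ − v_a| = 3.967 km/s.
Total Δv = Δv₁ + Δv₂ = 9.654 km/s.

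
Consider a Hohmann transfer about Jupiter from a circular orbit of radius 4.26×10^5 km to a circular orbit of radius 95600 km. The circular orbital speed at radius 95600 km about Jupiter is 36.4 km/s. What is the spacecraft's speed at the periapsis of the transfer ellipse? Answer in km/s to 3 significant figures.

v = 46.5 km/s

From the circular-orbit relation v² = μ/r at r = 95600 km: μ = v²r = (36.4)² × 95600 = 1.26666×10^8 km³/s².
The Hohmann ellipse has a_t = (r₁ + r₂)/2 = 2.608×10^5 km.
The periapsis of the transfer ellipse is at r = 95600 km.
Applying v² = μ(2/r − 1/a_t): v = 46.52 km/s.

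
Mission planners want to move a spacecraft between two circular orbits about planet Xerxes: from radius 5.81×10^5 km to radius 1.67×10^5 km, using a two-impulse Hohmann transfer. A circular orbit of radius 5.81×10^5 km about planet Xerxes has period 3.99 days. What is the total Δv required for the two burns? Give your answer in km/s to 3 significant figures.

Δv = 8.38 km/s

From Kepler's third law T² = 4π²r³/μ at r = 5.81×10^5 km, T = 3.99 days = 3.99 × 86400 s = 3.44736×10^5 s: μ = 4π²r³/T² = 6.51501×10^7 km³/s².
The Hohmann ellipse has a_t = (r₁ + r₂)/2 = 3.740×10^5 km.
Circular speed at r₁: v₁ = √(μ/r₁) = √(6.51501×10^7/5.810×10^5) = 10.5894 km/s.
On the transfer ellipse at r₁, vis-viva equation gives v_a = √[μ(2/r₁ − 1/a_t)] = 7.07606 km/s.
First burn Δv₁ = |v_a − v₁| = 3.5133 km/s.
Circular speed at r₂: v₂ = √(μ/r₂) = 19.75146 km/s.
Transfer-orbit speed at r₂: v_p = √[μ(2/r₂ − 1/a_t)] = 24.61793 km/s.
Second burn Δv₂ = |v₂ − v_p| = 4.8665 km/s.
Total Δv = Δv₁ + Δv₂ = 8.380 km/s.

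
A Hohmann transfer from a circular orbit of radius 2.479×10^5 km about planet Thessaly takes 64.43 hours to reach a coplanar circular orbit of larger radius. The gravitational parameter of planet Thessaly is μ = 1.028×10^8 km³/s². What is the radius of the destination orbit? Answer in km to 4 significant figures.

r₂ = 1.401×10^6 km

Transfer time t = 64.43 hours = 2.31948×10^5 s, and t = π√(a_t³/μ).
So a_t = (μ t²/π²)^(1/3) = (1.028×10^8 × (2.31948×10^5)² / π²)^(1/3) = 8.2444×10^5 km.
Since a_t = (r₁ + r₂)/2, r₂ = 2a_t − r₁ = 2×8.2444×10^5 − 2.479×10^5 = 1.40098×10^6 km.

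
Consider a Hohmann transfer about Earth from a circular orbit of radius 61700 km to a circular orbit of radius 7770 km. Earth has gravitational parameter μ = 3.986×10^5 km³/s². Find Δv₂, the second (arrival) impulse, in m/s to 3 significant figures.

Δv₂ = 2380 m/s

Semi-major axis of the transfer orbit: a_t = (61700 + 7770)/2 = 34735 km.
On the circular orbit at r = 7770 km, v_c = √(μ/r) = 7.162 km/s.
Vis-viva on the transfer ellipse at r = 7770 km gives v_t = √[μ(2/r − 1/a_t)] = 9.546 km/s.
Δv₂ = |v_t − v_c| = |9.546 − 7.162| = 2.384 km/s.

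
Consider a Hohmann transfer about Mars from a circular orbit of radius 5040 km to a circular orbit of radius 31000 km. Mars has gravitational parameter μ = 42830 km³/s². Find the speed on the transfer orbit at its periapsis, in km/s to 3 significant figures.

v = 3.82 km/s

Semi-major axis of the transfer orbit: a_t = (5040 + 31000)/2 = 18020 km.
At periapsis, r = 5040 km.
Applying v² = μ(2/r − 1/a_t): v = 3.824 km/s.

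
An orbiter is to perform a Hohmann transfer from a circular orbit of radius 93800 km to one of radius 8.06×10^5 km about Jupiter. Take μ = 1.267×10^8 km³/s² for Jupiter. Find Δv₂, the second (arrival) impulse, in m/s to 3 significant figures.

Transfer-ellipse semi-major axis a_t = (r₁ + r₂)/2 = (93800 + 8.060×10^5)/2 = 4.499×10^5 km.
On the circular orbit at r = 8.060×10^5 km, v_c = √(μ/r) = 12.538 km/s.
Vis-viva on the transfer ellipse at r = 8.060×10^5 km gives v_t = √[μ(2/r − 1/a_t)] = 5.7249 km/s.
Δv₂ = |v_t − v_c| = |5.7249 − 12.538| = 6.813 km/s.

Δv₂ = 6810 m/s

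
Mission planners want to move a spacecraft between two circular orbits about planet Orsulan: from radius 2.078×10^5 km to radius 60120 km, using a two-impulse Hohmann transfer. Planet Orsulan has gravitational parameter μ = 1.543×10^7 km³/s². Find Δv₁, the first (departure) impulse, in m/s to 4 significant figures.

Δv₁ = 2844 m/s

Semi-major axis of the transfer orbit: a_t = (2.078×10^5 + 60120)/2 = 1.3396×10^5 km.
On the circular orbit at r = 2.078×10^5 km, v_c = √(μ/r) = 8.617 km/s.
Vis-viva on the transfer ellipse at r = 2.078×10^5 km gives v_t = √[μ(2/r − 1/a_t)] = 5.773 km/s.
Δv₁ = |v_t − v_c| = |5.773 − 8.617| = 2.844 km/s.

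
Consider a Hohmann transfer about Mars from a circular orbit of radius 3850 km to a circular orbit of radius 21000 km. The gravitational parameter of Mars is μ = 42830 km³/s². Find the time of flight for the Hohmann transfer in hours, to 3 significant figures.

t = 5.84 hours

The Hohmann ellipse has a_t = (r₁ + r₂)/2 = 12425 km.
Half the transfer-orbit period gives t = π√(a_t³/μ) = 21020 s.
Converting: 21020 s ÷ 3600 s/hour = 5.84 hours.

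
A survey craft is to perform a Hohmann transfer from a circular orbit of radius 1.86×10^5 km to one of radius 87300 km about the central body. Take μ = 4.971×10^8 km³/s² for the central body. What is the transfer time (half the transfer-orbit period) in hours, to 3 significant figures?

Semi-major axis of the transfer orbit: a_t = (1.860×10^5 + 87300)/2 = 1.3665×10^5 km.
By Kepler's third law the transfer-orbit period is T = 2π√(a_t³/μ), so t = T/2 = 7118 s.
Converting: 7118 s ÷ 3600 s/hour = 1.98 hours.

t = 1.98 hours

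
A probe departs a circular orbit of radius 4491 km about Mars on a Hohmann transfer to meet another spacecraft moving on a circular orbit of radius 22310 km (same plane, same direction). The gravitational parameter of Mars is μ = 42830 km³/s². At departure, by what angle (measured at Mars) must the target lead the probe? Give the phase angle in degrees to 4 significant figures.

φ = 96.21°

Transfer-ellipse semi-major axis a_t = (r₁ + r₂)/2 = (4491 + 22310)/2 = 13400.5 km.
The half-period of the transfer ellipse is t = π√(a_t³/μ) = 23548 s.
Target angular speed ω₂ = √(μ/r₂³) = 6.2105×10^-5 rad/s.
Angle swept by the target during transfer: ω₂·t = 1.46245 rad = 83.79°.
Arrival is 180° from departure on the ellipse, so φ = 180° − 83.79° = 96.21°.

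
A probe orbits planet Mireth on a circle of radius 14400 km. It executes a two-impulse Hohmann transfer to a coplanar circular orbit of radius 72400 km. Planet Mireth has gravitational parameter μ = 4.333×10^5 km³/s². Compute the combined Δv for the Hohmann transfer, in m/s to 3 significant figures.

Semi-major axis of the transfer orbit: a_t = (14400 + 72400)/2 = 43400 km.
Circular speed at r₁: v₁ = √(μ/r₁) = √(4.333×10^5/14400) = 5.485 km/s.
Transfer-orbit speed at r₁ (v² = μ(2/r − 1/a)): v_p = √[μ(2/r₁ − 1/a_t)] = 7.085 km/s.
First burn Δv₁ = |v_p − v₁| = 1.600 km/s.
At r₂, v₂ = √(μ/r₂) = 2.446 km/s.
Transfer-orbit speed at r₂: v_a = √[μ(2/r₂ − 1/a_t)] = 1.409 km/s.
Second burn Δv₂ = |v₂ − v_a| = 1.037 km/s.
Total Δv = Δv₁ + Δv₂ = 2.637 km/s.

Δv = 2640 m/s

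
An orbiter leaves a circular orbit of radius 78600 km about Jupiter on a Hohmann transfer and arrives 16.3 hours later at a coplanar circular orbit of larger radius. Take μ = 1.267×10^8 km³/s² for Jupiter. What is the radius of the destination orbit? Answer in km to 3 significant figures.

Transfer time t = 16.3 hours = 58680 s, and t = π√(a_t³/μ).
So a_t = (μ t²/π²)^(1/3) = (1.267×10^8 × (58680)² / π²)^(1/3) = 3.5358×10^5 km.
Since a_t = (r₁ + r₂)/2, r₂ = 2a_t − r₁ = 2×3.5358×10^5 − 78600 = 6.2856×10^5 km.

r₂ = 6.29×10^5 km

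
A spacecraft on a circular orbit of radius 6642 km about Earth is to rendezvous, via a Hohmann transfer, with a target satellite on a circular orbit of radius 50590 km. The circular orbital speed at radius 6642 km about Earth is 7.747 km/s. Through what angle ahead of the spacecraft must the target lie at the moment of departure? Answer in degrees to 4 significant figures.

From the circular-orbit relation v² = μ/r at r = 6642 km: μ = v²r = (7.747)² × 6642 = 3.98626×10^5 km³/s².
Semi-major axis of the transfer orbit: a_t = (6642 + 50590)/2 = 28616 km.
Transfer time t = π√(a_t³/μ) = 24087 s.
Target angular speed ω₂ = √(μ/r₂³) = 5.5486×10^-5 rad/s.
Angle swept by the target during transfer: ω₂·t = 1.3365 rad = 76.58°.
The spacecraft traverses 180° on the transfer ellipse, so the target must lead by 180° − 76.58° = 103.4°.

φ = 103.4°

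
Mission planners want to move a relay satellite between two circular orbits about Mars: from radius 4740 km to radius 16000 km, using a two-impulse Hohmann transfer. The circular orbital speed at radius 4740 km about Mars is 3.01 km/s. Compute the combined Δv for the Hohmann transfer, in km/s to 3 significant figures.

From the circular-orbit relation v² = μ/r at r = 4740 km: μ = v²r = (3.01)² × 4740 = 42944.9 km³/s².
Transfer-ellipse semi-major axis a_t = (r₁ + r₂)/2 = (4740 + 16000)/2 = 10370 km.
At r₁ the circular-orbit speed is v₁ = √(μ/r₁) = 3.01000 km/s.
On the transfer ellipse at r₁, v² = μ(2/r − 1/a) gives v_p = √[μ(2/r₁ − 1/a_t)] = 3.73884 km/s.
First burn Δv₁ = |v_p − v₁| = 0.72884 km/s.
Circular speed at r₂: v₂ = √(μ/r₂) = 1.63831 km/s.
Transfer-orbit speed at r₂: v_a = √[μ(2/r₂ − 1/a_t)] = 1.10763 km/s.
Second burn Δv₂ = |v₂ − v_a| = 0.53068 km/s.
Total Δv = Δv₁ + Δv₂ = 1.260 km/s.

Δv = 1.26 km/s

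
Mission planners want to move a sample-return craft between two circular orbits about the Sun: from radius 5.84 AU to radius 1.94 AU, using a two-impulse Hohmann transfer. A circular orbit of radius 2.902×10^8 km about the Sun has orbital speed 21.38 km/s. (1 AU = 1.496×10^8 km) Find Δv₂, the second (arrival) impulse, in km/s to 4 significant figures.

Δv₂ = 4.816 km/s

From the circular-orbit relation v² = μ/r at r = 2.902×10^8 km: μ = v²r = (21.38)² × 2.902×10^8 = 1.32652×10^11 km³/s².
In km: r₁ = 5.84 × 1.496×10^8 = 8.73664×10^8 km; r₂ = 1.94 × 1.496×10^8 = 2.90224×10^8 km.
Semi-major axis of the transfer orbit: a_t = (8.73664×10^8 + 2.90224×10^8)/2 = 5.81944×10^8 km.
Circular speed at r = 2.90224×10^8 km: v_c = √(μ/r) = 21.379 km/s.
Vis-viva on the transfer ellipse at r = 2.90224×10^8 km gives v_t = √[μ(2/r − 1/a_t)] = 26.195 km/s.
Δv₂ = |v_t − v_c| = |26.195 − 21.379| = 4.816 km/s.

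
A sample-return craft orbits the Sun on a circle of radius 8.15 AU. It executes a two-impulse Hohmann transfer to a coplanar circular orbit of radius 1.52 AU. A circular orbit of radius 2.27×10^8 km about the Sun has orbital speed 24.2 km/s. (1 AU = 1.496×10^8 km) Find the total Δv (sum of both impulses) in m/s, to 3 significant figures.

From the circular-orbit relation v² = μ/r at r = 2.27×10^8 km: μ = v²r = (24.2)² × 2.27×10^8 = 1.32940×10^11 km³/s².
In km: r₁ = 8.15 × 1.496×10^8 = 1.21924×10^9 km; r₂ = 1.52 × 1.496×10^8 = 2.27392×10^8 km.
Semi-major axis of the transfer orbit: a_t = (1.21924×10^9 + 2.27392×10^8)/2 = 7.23316×10^8 km.
At r₁ the circular-orbit speed is v₁ = √(μ/r₁) = 10.442 km/s.
Transfer-orbit speed at r₁ (vis-viva): v_a = √[μ(2/r₁ − 1/a_t)] = 5.8547 km/s.
First burn Δv₁ = |v_a − v₁| = 4.587 km/s.
Circular speed at r₂: v₂ = √(μ/r₂) = 24.179 km/s.
Transfer-orbit speed at r₂: v_p = √[μ(2/r₂ − 1/a_t)] = 31.392 km/s.
Second burn Δv₂ = |v₂ − v_p| = 7.213 km/s.
Δv = Δv₁ + Δv₂ = 4.587 + 7.213 = 11.80 km/s.

Δv = 11800 m/s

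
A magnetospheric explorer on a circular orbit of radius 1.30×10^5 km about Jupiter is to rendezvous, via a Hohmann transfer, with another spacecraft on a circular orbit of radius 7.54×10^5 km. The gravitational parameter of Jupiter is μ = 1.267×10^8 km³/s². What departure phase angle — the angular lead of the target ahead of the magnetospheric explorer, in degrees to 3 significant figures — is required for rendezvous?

φ = 99.2°

Semi-major axis of the transfer orbit: a_t = (1.300×10^5 + 7.540×10^5)/2 = 4.420×10^5 km.
Transfer time t = π√(a_t³/μ) = 82020 s.
The target's mean motion on its circular orbit is ω₂ = √(μ/r₂³) = 1.719×10^-5 rad/s.
Angle swept by the target during transfer: ω₂·t = 1.410 rad = 80.79°.
The magnetospheric explorer traverses 180° on the transfer ellipse, so the target must lead by 180° − 80.79° = 99.2°.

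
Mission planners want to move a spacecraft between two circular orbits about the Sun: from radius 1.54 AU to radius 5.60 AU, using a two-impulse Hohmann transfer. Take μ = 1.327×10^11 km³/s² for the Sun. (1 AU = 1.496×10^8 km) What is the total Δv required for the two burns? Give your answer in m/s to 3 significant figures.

In km: r₁ = 1.54 × 1.496×10^8 = 2.30384×10^8 km; r₂ = 5.60 × 1.496×10^8 = 8.3776×10^8 km.
Transfer-ellipse semi-major axis a_t = (r₁ + r₂)/2 = (2.30384×10^8 + 8.3776×10^8)/2 = 5.34072×10^8 km.
Circular speed at r₁: v₁ = √(μ/r₁) = √(1.327×10^11/2.30384×10^8) = 24.000 km/s.
Transfer-orbit speed at r₁ (v² = μ(2/r − 1/a)): v_p = √[μ(2/r₁ − 1/a_t)] = 30.059 km/s.
First burn Δv₁ = |v_p − v₁| = 6.059 km/s.
At r₂, v₂ = √(μ/r₂) = 12.586 km/s.
Transfer-orbit speed at r₂: v_a = √[μ(2/r₂ − 1/a_t)] = 8.2661 km/s.
Second burn Δv₂ = |v₂ − v_a| = 4.320 km/s.
Δv = Δv₁ + Δv₂ = 6.059 + 4.320 = 10.38 km/s.

Δv = 10400 m/s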